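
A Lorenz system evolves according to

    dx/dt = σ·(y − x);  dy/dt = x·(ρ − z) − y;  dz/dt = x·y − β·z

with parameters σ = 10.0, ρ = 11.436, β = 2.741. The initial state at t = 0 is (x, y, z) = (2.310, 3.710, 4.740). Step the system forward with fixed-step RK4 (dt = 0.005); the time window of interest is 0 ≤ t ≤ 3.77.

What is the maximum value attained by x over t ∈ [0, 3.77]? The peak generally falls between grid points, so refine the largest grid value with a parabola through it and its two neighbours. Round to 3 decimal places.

max x = 8.147

t=0.000: state=(2.310, 3.710, 4.740)
step 1 (dt=0.005): k1=(14.000, 11.758, -4.422), k2=(13.944, 11.989, -4.193), k3=(13.951, 11.986, -4.194), k4=(13.902, 12.215, -3.963); state += dt/6·(k1+2k2+2k3+k4)
t=0.005: state=(2.380, 3.770, 4.719)
t=0.010: state=(2.449, 3.832, 4.700)
t=0.015: state=(2.518, 3.897, 4.684)
continuing one RK4 step at a time; state shown every 40 steps (Δt=0.2):
t=0.200: state=(5.494, 7.411, 6.270)
t=0.400: state=(8.142, 7.998, 13.217)
t=0.600: state=(5.100, 3.248, 13.223)
t=0.800: state=(3.024, 2.772, 9.205)
t=1.000: state=(3.587, 4.326, 7.040)
t=1.200: state=(5.708, 6.931, 8.262)
t=1.400: state=(7.070, 6.839, 12.328)
t=1.600: state=(5.229, 4.123, 12.212)
t=1.800: state=(3.937, 3.802, 9.583)
t=2.000: state=(4.494, 5.112, 8.357)
t=2.200: state=(5.951, 6.600, 9.749)
t=2.400: state=(6.283, 5.898, 11.881)
t=2.600: state=(5.056, 4.467, 11.253)
t=2.800: state=(4.491, 4.536, 9.638)
t=3.000: state=(5.080, 5.547, 9.270)
t=3.200: state=(5.914, 6.151, 10.498)
t=3.400: state=(5.756, 5.409, 11.385)
t=3.600: state=(5.015, 4.740, 10.670)
t=3.770: state=(4.845, 4.922, 9.866)
largest grid value and its neighbours: x(0.390)=8.14623, x(0.395)=8.14691, x(0.400)=8.14234
parabola through these three points peaks at t≈0.393 with x≈8.14727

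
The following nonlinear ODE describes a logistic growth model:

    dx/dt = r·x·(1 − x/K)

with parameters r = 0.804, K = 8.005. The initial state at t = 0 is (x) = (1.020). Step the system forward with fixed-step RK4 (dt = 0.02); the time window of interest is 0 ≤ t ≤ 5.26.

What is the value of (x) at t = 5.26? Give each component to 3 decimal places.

(x) = (7.279)

t=0.000: state=(1.020)
step 1 (dt=0.02): k1=(0.716), k2=(0.720), k3=(0.720), k4=(0.724); state += dt/6·(k1+2k2+2k3+k4)
t=0.020: state=(1.034)
t=0.040: state=(1.049)
t=0.060: state=(1.064)
continuing one RK4 step at a time; state shown every 10 steps (Δt=0.2):
t=0.200: state=(1.172)
t=0.400: state=(1.342)
t=0.600: state=(1.531)
t=0.800: state=(1.740)
t=1.000: state=(1.969)
t=1.200: state=(2.218)
t=1.400: state=(2.485)
t=1.600: state=(2.768)
t=1.800: state=(3.066)
t=2.000: state=(3.375)
t=2.200: state=(3.693)
t=2.400: state=(4.014)
t=2.600: state=(4.335)
t=2.800: state=(4.652)
t=3.000: state=(4.960)
t=3.200: state=(5.257)
t=3.400: state=(5.540)
t=3.600: state=(5.805)
t=3.800: state=(6.052)
t=4.000: state=(6.280)
t=4.200: state=(6.488)
t=4.400: state=(6.675)
t=4.600: state=(6.844)
t=4.800: state=(6.995)
t=5.000: state=(7.129)
t=5.200: state=(7.246)
t=5.260: state=(7.279)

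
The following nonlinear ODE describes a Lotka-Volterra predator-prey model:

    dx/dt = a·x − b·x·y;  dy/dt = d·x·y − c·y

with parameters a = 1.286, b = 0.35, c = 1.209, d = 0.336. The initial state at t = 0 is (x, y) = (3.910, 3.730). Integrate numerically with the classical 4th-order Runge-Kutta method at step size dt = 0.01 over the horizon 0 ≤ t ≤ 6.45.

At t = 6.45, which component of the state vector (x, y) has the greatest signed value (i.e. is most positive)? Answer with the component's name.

t=0.000: state=(3.910, 3.730)
step 1 (dt=0.01): k1=(-0.076, 0.391), k2=(-0.079, 0.390), k3=(-0.079, 0.390), k4=(-0.082, 0.390); state += dt/6·(k1+2k2+2k3+k4)
t=0.010: state=(3.909, 3.734)
t=0.020: state=(3.908, 3.738)
t=0.030: state=(3.907, 3.742)
continuing one RK4 step at a time; state shown every 25 steps (Δt=0.25):
t=0.250: state=(3.875, 3.824)
t=0.500: state=(3.810, 3.904)
t=0.750: state=(3.725, 3.961)
t=1.000: state=(3.627, 3.987)
t=1.250: state=(3.530, 3.980)
t=1.500: state=(3.442, 3.942)
t=1.750: state=(3.371, 3.878)
t=2.000: state=(3.323, 3.797)
t=2.250: state=(3.300, 3.706)
t=2.500: state=(3.304, 3.614)
t=2.750: state=(3.334, 3.530)
t=3.000: state=(3.388, 3.460)
t=3.250: state=(3.460, 3.409)
t=3.500: state=(3.546, 3.382)
t=3.750: state=(3.639, 3.380)
t=4.000: state=(3.731, 3.405)
t=4.250: state=(3.812, 3.455)
t=4.500: state=(3.874, 3.528)
t=4.750: state=(3.909, 3.616)
t=5.000: state=(3.913, 3.714)
t=5.250: state=(3.883, 3.809)
t=5.500: state=(3.823, 3.892)
t=5.750: state=(3.740, 3.953)
t=6.000: state=(3.644, 3.985)
t=6.250: state=(3.546, 3.983)
t=6.450: state=(3.472, 3.959)
compare at T: x=3.472, y=3.959

largest component: y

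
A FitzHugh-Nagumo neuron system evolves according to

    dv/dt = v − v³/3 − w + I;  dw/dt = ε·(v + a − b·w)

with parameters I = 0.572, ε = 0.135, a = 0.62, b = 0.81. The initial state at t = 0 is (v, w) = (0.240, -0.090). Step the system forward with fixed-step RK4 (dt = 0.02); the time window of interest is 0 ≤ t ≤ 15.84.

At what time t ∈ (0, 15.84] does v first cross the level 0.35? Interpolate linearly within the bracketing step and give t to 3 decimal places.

t = 0.117

t=0.000: state=(0.240, -0.090)
step 1 (dt=0.02): k1=(0.897, 0.126), k2=(0.905, 0.127), k3=(0.905, 0.127), k4=(0.912, 0.128); state += dt/6·(k1+2k2+2k3+k4)
t=0.020: state=(0.258, -0.087)
t=0.040: state=(0.276, -0.085)
t=0.060: state=(0.295, -0.082)
t=0.100: state=(0.333, -0.077)
next step: t=0.120: state=(0.353, -0.074) — v has crossed 0.35
linear interpolation between t=0.100 (0.33336) and t=0.120 (0.35290) → t≈0.117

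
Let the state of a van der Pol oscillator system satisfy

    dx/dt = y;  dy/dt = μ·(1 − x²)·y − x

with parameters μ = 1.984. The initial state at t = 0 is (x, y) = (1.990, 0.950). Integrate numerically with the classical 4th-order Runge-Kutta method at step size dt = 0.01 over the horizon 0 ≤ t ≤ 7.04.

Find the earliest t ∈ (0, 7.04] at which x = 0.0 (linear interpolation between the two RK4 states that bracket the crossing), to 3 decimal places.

t = 3.286

t=0.000: state=(1.990, 0.950)
step 1 (dt=0.01): k1=(0.950, -7.569), k2=(0.912, -7.386), k3=(0.913, -7.390), k4=(0.876, -7.208); state += dt/6·(k1+2k2+2k3+k4)
t=0.010: state=(1.999, 0.876)
t=0.020: state=(2.008, 0.806)
t=0.030: state=(2.015, 0.739)
continuing one RK4 step at a time; state shown every 25 steps (Δt=0.25):
t=0.250: state=(2.070, -0.061)
t=0.500: state=(2.023, -0.270)
t=0.750: state=(1.947, -0.326)
t=1.000: state=(1.861, -0.357)
t=1.250: state=(1.768, -0.387)
t=1.500: state=(1.667, -0.425)
t=1.750: state=(1.555, -0.473)
t=2.000: state=(1.429, -0.539)
t=2.250: state=(1.283, -0.635)
t=2.500: state=(1.107, -0.784)
t=2.750: state=(0.882, -1.037)
t=3.000: state=(0.571, -1.508)
t=3.250: state=(0.091, -2.425)
t=3.280: state=(0.016, -2.575)
next step: t=3.290: state=(-0.010, -2.626) — x has crossed 0.0
linear interpolation between t=3.280 (0.01617) and t=3.290 (-0.00983) → t≈3.286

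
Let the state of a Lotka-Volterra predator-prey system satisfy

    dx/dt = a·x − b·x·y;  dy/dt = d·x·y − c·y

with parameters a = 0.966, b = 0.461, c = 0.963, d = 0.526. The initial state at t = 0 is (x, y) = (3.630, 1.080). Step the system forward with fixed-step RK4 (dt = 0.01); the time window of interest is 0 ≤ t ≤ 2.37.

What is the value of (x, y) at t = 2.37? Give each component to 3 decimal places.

t=0.000: state=(3.630, 1.080)
step 1 (dt=0.01): k1=(1.699, 1.022), k2=(1.695, 1.032), k3=(1.695, 1.032), k4=(1.690, 1.042); state += dt/6·(k1+2k2+2k3+k4)
t=0.010: state=(3.647, 1.090)
t=0.020: state=(3.664, 1.101)
t=0.030: state=(3.681, 1.112)
continuing one RK4 step at a time; state shown every 10 steps (Δt=0.1):
t=0.100: state=(3.794, 1.192)
t=0.200: state=(3.944, 1.327)
t=0.300: state=(4.071, 1.489)
t=0.400: state=(4.169, 1.679)
t=0.500: state=(4.228, 1.903)
t=0.600: state=(4.241, 2.159)
t=0.700: state=(4.201, 2.449)
t=0.800: state=(4.103, 2.768)
t=0.900: state=(3.947, 3.108)
t=1.000: state=(3.737, 3.455)
t=1.100: state=(3.483, 3.795)
t=1.200: state=(3.197, 4.109)
t=1.300: state=(2.894, 4.380)
t=1.400: state=(2.592, 4.595)
t=1.500: state=(2.301, 4.746)
t=1.600: state=(2.032, 4.830)
t=1.700: state=(1.790, 4.850)
t=1.800: state=(1.578, 4.812)
t=1.900: state=(1.394, 4.725)
t=2.000: state=(1.239, 4.598)
t=2.100: state=(1.108, 4.441)
t=2.200: state=(0.998, 4.263)
t=2.300: state=(0.907, 4.070)
t=2.370: state=(0.853, 3.930)

(x, y) = (0.853, 3.930)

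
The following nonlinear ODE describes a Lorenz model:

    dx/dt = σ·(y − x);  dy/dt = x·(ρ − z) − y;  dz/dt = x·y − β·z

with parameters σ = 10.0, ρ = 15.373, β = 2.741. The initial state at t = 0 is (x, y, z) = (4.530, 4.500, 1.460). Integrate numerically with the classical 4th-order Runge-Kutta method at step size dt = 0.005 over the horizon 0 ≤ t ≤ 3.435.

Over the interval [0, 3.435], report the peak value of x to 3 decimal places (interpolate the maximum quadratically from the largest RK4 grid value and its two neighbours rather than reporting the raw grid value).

t=0.000: state=(4.530, 4.500, 1.460)
step 1 (dt=0.005): k1=(-0.300, 58.526, 16.383), k2=(1.171, 58.184, 16.930), k3=(1.125, 58.229, 16.940), k4=(2.555, 57.929, 17.497); state += dt/6·(k1+2k2+2k3+k4)
t=0.005: state=(4.536, 4.791, 1.545)
t=0.010: state=(4.555, 5.080, 1.635)
t=0.015: state=(4.588, 5.366, 1.731)
continuing one RK4 step at a time; state shown every 40 steps (Δt=0.2):
t=0.200: state=(10.851, 14.581, 13.800)
t=0.400: state=(6.572, 1.018, 21.278)
t=0.600: state=(0.544, -0.391, 12.249)
t=0.800: state=(-0.176, -0.313, 7.078)
t=1.000: state=(-0.568, -0.899, 4.125)
t=1.200: state=(-1.972, -3.259, 2.775)
t=1.400: state=(-7.039, -11.003, 6.682)
t=1.600: state=(-10.724, -7.418, 22.736)
t=1.800: state=(-2.451, -0.093, 15.544)
t=2.000: state=(-0.702, -0.663, 9.035)
t=2.200: state=(-1.297, -1.946, 5.408)
t=2.400: state=(-3.961, -6.265, 4.756)
t=2.600: state=(-10.272, -12.752, 15.137)
t=2.800: state=(-6.469, -2.245, 19.924)
t=3.000: state=(-1.758, -1.094, 12.113)
t=3.200: state=(-1.976, -2.686, 7.476)
t=3.400: state=(-4.886, -7.261, 6.931)
t=3.435: state=(-5.778, -8.490, 7.701)
largest grid value and its neighbours: x(0.255)=12.13471, x(0.260)=12.15244, x(0.265)=12.15071
parabola through these three points peaks at t≈0.262 with x≈12.15409

max x = 12.154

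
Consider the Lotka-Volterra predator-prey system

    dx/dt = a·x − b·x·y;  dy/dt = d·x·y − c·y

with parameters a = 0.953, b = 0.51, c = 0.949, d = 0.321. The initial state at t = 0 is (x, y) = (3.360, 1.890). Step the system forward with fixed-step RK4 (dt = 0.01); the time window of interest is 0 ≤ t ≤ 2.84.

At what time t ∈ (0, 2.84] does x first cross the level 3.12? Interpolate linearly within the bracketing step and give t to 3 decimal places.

t=0.000: state=(3.360, 1.890)
step 1 (dt=0.01): k1=(-0.037, 0.245), k2=(-0.039, 0.245), k3=(-0.039, 0.245), k4=(-0.041, 0.245); state += dt/6·(k1+2k2+2k3+k4)
t=0.010: state=(3.360, 1.892)
t=0.020: state=(3.359, 1.895)
t=0.030: state=(3.359, 1.897)
continuing one RK4 step at a time; state shown every 10 steps (Δt=0.1):
t=0.100: state=(3.354, 1.914)
t=0.200: state=(3.344, 1.939)
t=0.300: state=(3.330, 1.963)
t=0.400: state=(3.312, 1.986)
t=0.500: state=(3.291, 2.008)
t=0.600: state=(3.266, 2.029)
t=0.700: state=(3.238, 2.048)
t=0.800: state=(3.207, 2.066)
t=0.900: state=(3.173, 2.081)
t=1.000: state=(3.138, 2.095)
t=1.040: state=(3.123, 2.099)
next step: t=1.050: state=(3.120, 2.100) — x has crossed 3.12
linear interpolation between t=1.040 (3.12330) and t=1.050 (3.11962) → t≈1.049

t = 1.049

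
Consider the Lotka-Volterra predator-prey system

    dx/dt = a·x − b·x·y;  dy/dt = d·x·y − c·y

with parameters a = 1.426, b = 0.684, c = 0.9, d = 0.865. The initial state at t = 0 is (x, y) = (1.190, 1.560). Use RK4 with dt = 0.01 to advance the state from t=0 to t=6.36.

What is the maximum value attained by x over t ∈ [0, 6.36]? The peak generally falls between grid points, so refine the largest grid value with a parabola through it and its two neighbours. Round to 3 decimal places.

max x = 1.480

t=0.000: state=(1.190, 1.560)
step 1 (dt=0.01): k1=(0.427, 0.202), k2=(0.427, 0.205), k3=(0.427, 0.205), k4=(0.427, 0.208); state += dt/6·(k1+2k2+2k3+k4)
t=0.010: state=(1.194, 1.562)
t=0.020: state=(1.199, 1.564)
t=0.030: state=(1.203, 1.566)
continuing one RK4 step at a time; state shown every 25 steps (Δt=0.25):
t=0.250: state=(1.295, 1.630)
t=0.500: state=(1.387, 1.740)
t=0.750: state=(1.454, 1.890)
t=1.000: state=(1.480, 2.074)
t=1.250: state=(1.457, 2.277)
t=1.500: state=(1.386, 2.475)
t=1.750: state=(1.278, 2.637)
t=2.000: state=(1.151, 2.739)
t=2.250: state=(1.026, 2.767)
t=2.500: state=(0.915, 2.725)
t=2.750: state=(0.827, 2.626)
t=3.000: state=(0.762, 2.489)
t=3.250: state=(0.721, 2.332)
t=3.500: state=(0.701, 2.171)
t=3.750: state=(0.700, 2.016)
t=4.000: state=(0.717, 1.876)
t=4.250: state=(0.751, 1.755)
t=4.500: state=(0.801, 1.657)
t=4.750: state=(0.868, 1.584)
t=5.000: state=(0.949, 1.540)
t=5.250: state=(1.044, 1.525)
t=5.500: state=(1.148, 1.543)
t=5.750: state=(1.254, 1.597)
t=6.000: state=(1.353, 1.691)
t=6.250: state=(1.431, 1.826)
t=6.360: state=(1.456, 1.897)
largest grid value and its neighbours: x(1.000)=1.47988, x(1.010)=1.47995, x(1.020)=1.47994
parabola through these three points peaks at t≈1.014 with x≈1.47995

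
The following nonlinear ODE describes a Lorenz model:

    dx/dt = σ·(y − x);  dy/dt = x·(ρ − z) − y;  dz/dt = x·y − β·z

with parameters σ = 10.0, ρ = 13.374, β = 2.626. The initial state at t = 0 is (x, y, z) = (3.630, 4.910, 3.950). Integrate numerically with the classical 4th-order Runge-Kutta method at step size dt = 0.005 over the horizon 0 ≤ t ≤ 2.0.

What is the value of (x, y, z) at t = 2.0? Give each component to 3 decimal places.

t=0.000: state=(3.630, 4.910, 3.950)
step 1 (dt=0.005): k1=(12.800, 29.299, 7.451), k2=(13.212, 29.459, 7.827), k3=(13.206, 29.465, 7.831), k4=(13.613, 29.629, 8.217); state += dt/6·(k1+2k2+2k3+k4)
t=0.005: state=(3.696, 5.057, 3.989)
t=0.010: state=(3.766, 5.206, 4.032)
t=0.015: state=(3.840, 5.357, 4.079)
continuing one RK4 step at a time; state shown every 20 steps (Δt=0.1):
t=0.100: state=(5.609, 8.173, 5.716)
t=0.200: state=(8.368, 10.955, 10.528)
t=0.300: state=(9.736, 9.412, 16.807)
t=0.400: state=(7.709, 4.489, 18.366)
t=0.500: state=(4.528, 1.817, 15.682)
t=0.600: state=(2.588, 1.380, 12.508)
t=0.700: state=(1.921, 1.698, 9.905)
t=0.800: state=(2.006, 2.361, 7.958)
t=0.900: state=(2.608, 3.464, 6.704)
t=1.000: state=(3.754, 5.210, 6.368)
t=1.100: state=(5.526, 7.577, 7.539)
t=1.200: state=(7.613, 9.505, 10.904)
t=1.300: state=(8.701, 8.710, 15.265)
t=1.400: state=(7.549, 5.476, 16.921)
t=1.500: state=(5.282, 3.149, 15.348)
t=1.600: state=(3.637, 2.523, 12.846)
t=1.700: state=(3.003, 2.796, 10.621)
t=1.800: state=(3.134, 3.574, 9.009)
t=1.900: state=(3.849, 4.831, 8.210)
t=2.000: state=(5.076, 6.521, 8.556)

(x, y, z) = (5.076, 6.521, 8.556)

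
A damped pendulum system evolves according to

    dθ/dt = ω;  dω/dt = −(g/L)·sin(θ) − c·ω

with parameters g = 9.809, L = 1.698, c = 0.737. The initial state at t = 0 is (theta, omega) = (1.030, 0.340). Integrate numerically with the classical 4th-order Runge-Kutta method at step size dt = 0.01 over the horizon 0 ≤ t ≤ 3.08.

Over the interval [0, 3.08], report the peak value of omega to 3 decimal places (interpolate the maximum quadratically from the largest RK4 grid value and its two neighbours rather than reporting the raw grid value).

max omega = 1.161

t=0.000: state=(1.030, 0.340)
step 1 (dt=0.01): k1=(0.340, -5.203), k2=(0.314, -5.189), k3=(0.314, -5.189), k4=(0.288, -5.174); state += dt/6·(k1+2k2+2k3+k4)
t=0.010: state=(1.033, 0.288)
t=0.020: state=(1.036, 0.237)
t=0.030: state=(1.038, 0.185)
continuing one RK4 step at a time; state shown every 10 steps (Δt=0.1):
t=0.100: state=(1.039, -0.164)
t=0.200: state=(0.999, -0.627)
t=0.300: state=(0.915, -1.039)
t=0.400: state=(0.793, -1.385)
t=0.500: state=(0.640, -1.653)
t=0.600: state=(0.465, -1.828)
t=0.700: state=(0.278, -1.900)
t=0.800: state=(0.089, -1.865)
t=0.900: state=(-0.092, -1.731)
t=1.000: state=(-0.254, -1.511)
t=1.100: state=(-0.391, -1.225)
t=1.200: state=(-0.498, -0.897)
t=1.300: state=(-0.570, -0.548)
t=1.400: state=(-0.607, -0.198)
t=1.500: state=(-0.610, 0.135)
t=1.600: state=(-0.581, 0.439)
t=1.700: state=(-0.524, 0.701)
t=1.800: state=(-0.443, 0.911)
t=1.900: state=(-0.344, 1.060)
t=2.000: state=(-0.233, 1.143)
t=2.100: state=(-0.117, 1.158)
t=2.200: state=(-0.004, 1.109)
t=2.300: state=(0.102, 1.002)
t=2.400: state=(0.195, 0.847)
t=2.500: state=(0.271, 0.657)
t=2.600: state=(0.326, 0.446)
t=2.700: state=(0.360, 0.226)
t=2.800: state=(0.371, 0.010)
t=2.900: state=(0.362, -0.191)
t=3.000: state=(0.334, -0.368)
t=3.080: state=(0.299, -0.487)
largest grid value and its neighbours: omega(2.060)=1.16026, omega(2.070)=1.16080, omega(2.080)=1.16067
parabola through these three points peaks at t≈2.073 with omega≈1.16083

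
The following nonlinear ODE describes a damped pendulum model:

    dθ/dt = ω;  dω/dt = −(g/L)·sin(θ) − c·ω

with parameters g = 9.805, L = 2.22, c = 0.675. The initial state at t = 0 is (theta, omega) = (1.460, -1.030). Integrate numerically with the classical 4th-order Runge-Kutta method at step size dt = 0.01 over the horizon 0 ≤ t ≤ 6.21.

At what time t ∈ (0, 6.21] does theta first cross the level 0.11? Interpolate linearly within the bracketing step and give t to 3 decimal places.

t = 0.698

t=0.000: state=(1.460, -1.030)
step 1 (dt=0.01): k1=(-1.030, -3.694), k2=(-1.048, -3.679), k3=(-1.048, -3.679), k4=(-1.067, -3.664); state += dt/6·(k1+2k2+2k3+k4)
t=0.010: state=(1.450, -1.067)
t=0.020: state=(1.439, -1.103)
t=0.030: state=(1.427, -1.139)
continuing one RK4 step at a time; state shown every 25 steps (Δt=0.25):
t=0.250: state=(1.096, -1.841)
t=0.500: state=(0.569, -2.299)
t=0.690: state=(0.128, -2.285)
next step: t=0.700: state=(0.105, -2.275) — theta has crossed 0.11
linear interpolation between t=0.690 (0.12779) and t=0.700 (0.10499) → t≈0.698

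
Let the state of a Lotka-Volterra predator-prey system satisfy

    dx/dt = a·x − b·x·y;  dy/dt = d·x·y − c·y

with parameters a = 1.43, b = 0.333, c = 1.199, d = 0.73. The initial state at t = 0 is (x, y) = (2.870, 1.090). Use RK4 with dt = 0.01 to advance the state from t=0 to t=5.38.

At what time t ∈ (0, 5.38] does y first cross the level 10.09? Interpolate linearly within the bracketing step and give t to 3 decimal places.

t=0.000: state=(2.870, 1.090)
step 1 (dt=0.01): k1=(3.062, 0.977), k2=(3.074, 0.993), k3=(3.074, 0.993), k4=(3.086, 1.010); state += dt/6·(k1+2k2+2k3+k4)
t=0.010: state=(2.901, 1.100)
t=0.020: state=(2.932, 1.110)
t=0.030: state=(2.963, 1.121)
continuing one RK4 step at a time; state shown every 20 steps (Δt=0.2):
t=0.200: state=(3.524, 1.366)
t=0.400: state=(4.216, 1.892)
t=0.600: state=(4.803, 2.883)
t=0.800: state=(4.998, 4.672)
t=1.000: state=(4.469, 7.409)
t=1.180: state=(3.417, 10.064)
next step: t=1.190: state=(3.352, 10.192) — y has crossed 10.09
linear interpolation between t=1.180 (10.06362) and t=1.190 (10.19242) → t≈1.182

t = 1.182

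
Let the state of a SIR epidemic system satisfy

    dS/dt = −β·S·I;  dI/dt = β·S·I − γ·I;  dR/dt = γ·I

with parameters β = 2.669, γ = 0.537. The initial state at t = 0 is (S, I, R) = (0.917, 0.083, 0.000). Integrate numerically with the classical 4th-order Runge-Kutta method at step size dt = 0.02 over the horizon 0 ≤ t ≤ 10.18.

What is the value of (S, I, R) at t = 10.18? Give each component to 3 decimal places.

t=0.000: state=(0.917, 0.083, 0.000)
step 1 (dt=0.02): k1=(-0.203, 0.159, 0.045), k2=(-0.207, 0.161, 0.045), k3=(-0.207, 0.161, 0.045), k4=(-0.210, 0.164, 0.046); state += dt/6·(k1+2k2+2k3+k4)
t=0.020: state=(0.913, 0.086, 0.001)
t=0.040: state=(0.909, 0.090, 0.002)
t=0.060: state=(0.904, 0.093, 0.003)
continuing one RK4 step at a time; state shown every 25 steps (Δt=0.5):
t=0.500: state=(0.767, 0.197, 0.036)
t=1.000: state=(0.529, 0.360, 0.111)
t=1.500: state=(0.300, 0.475, 0.225)
t=2.000: state=(0.156, 0.488, 0.356)
t=2.500: state=(0.084, 0.435, 0.481)
t=3.000: state=(0.049, 0.362, 0.588)
t=3.500: state=(0.032, 0.292, 0.676)
t=4.000: state=(0.022, 0.231, 0.746)
t=4.500: state=(0.017, 0.182, 0.801)
t=5.000: state=(0.014, 0.142, 0.844)
t=5.500: state=(0.012, 0.110, 0.878)
t=6.000: state=(0.010, 0.085, 0.904)
t=6.500: state=(0.009, 0.066, 0.925)
t=7.000: state=(0.009, 0.051, 0.940)
t=7.500: state=(0.008, 0.040, 0.952)
t=8.000: state=(0.008, 0.031, 0.962)
t=8.500: state=(0.007, 0.024, 0.969)
t=9.000: state=(0.007, 0.018, 0.975)
t=9.500: state=(0.007, 0.014, 0.979)
t=10.000: state=(0.007, 0.011, 0.982)
t=10.180: state=(0.007, 0.010, 0.983)

(S, I, R) = (0.007, 0.010, 0.983)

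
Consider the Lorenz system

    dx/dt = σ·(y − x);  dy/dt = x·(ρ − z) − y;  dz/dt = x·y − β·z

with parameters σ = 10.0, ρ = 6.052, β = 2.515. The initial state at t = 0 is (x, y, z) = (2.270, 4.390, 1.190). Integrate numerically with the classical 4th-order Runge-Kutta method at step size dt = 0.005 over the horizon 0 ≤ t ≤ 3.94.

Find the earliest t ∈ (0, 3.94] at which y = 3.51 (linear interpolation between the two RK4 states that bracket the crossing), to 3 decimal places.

t = 0.513

t=0.000: state=(2.270, 4.390, 1.190)
step 1 (dt=0.005): k1=(21.200, 6.647, 6.972), k2=(20.836, 6.847, 7.200), k3=(20.850, 6.841, 7.196), k4=(20.500, 7.034, 7.421); state += dt/6·(k1+2k2+2k3+k4)
t=0.005: state=(2.374, 4.424, 1.226)
t=0.010: state=(2.475, 4.460, 1.264)
t=0.015: state=(2.573, 4.498, 1.305)
continuing one RK4 step at a time; state shown every 40 steps (Δt=0.2):
t=0.200: state=(5.075, 6.004, 4.091)
t=0.400: state=(5.487, 4.906, 7.452)
t=0.510: state=(4.552, 3.543, 7.683)
next step: t=0.515: state=(4.501, 3.489, 7.666) — y has crossed 3.51
linear interpolation between t=0.510 (3.54286) and t=0.515 (3.48855) → t≈0.513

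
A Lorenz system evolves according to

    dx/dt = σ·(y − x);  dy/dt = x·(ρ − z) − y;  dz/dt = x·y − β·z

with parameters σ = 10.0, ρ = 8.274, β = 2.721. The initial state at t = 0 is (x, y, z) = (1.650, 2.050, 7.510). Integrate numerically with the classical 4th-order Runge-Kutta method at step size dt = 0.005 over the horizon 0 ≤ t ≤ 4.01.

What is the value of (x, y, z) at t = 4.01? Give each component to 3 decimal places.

t=0.000: state=(1.650, 2.050, 7.510)
step 1 (dt=0.005): k1=(4.000, -0.789, -17.052), k2=(3.880, -0.709, -16.919), k3=(3.885, -0.710, -16.920), k4=(3.770, -0.630, -16.788); state += dt/6·(k1+2k2+2k3+k4)
t=0.005: state=(1.669, 2.046, 7.425)
t=0.010: state=(1.688, 2.044, 7.342)
t=0.015: state=(1.705, 2.042, 7.260)
continuing one RK4 step at a time; state shown every 40 steps (Δt=0.2):
t=0.200: state=(2.158, 2.461, 5.013)
t=0.400: state=(3.138, 3.831, 4.196)
t=0.600: state=(4.817, 5.701, 5.495)
t=0.800: state=(5.899, 5.900, 8.386)
t=1.000: state=(4.878, 4.093, 9.055)
t=1.200: state=(3.642, 3.288, 7.514)
t=1.400: state=(3.485, 3.646, 6.188)
t=1.600: state=(4.123, 4.552, 6.006)
t=1.800: state=(4.927, 5.218, 7.014)
t=2.000: state=(5.043, 4.865, 8.065)
t=2.200: state=(4.454, 4.134, 7.938)
t=2.400: state=(4.019, 3.932, 7.166)
t=2.600: state=(4.098, 4.244, 6.686)
t=2.800: state=(4.480, 4.678, 6.859)
t=3.000: state=(4.744, 4.784, 7.407)
t=3.200: state=(4.632, 4.502, 7.676)
t=3.400: state=(4.355, 4.240, 7.453)
t=3.600: state=(4.244, 4.252, 7.110)
t=3.800: state=(4.358, 4.449, 7.008)
t=4.000: state=(4.533, 4.600, 7.192)
t=4.010: state=(4.540, 4.603, 7.205)

(x, y, z) = (4.540, 4.603, 7.205)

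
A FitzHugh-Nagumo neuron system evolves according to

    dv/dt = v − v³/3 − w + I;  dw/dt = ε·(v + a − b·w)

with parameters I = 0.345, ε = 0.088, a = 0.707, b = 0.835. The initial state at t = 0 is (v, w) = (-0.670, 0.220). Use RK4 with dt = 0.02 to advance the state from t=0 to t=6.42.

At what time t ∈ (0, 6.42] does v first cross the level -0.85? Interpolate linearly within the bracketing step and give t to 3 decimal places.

t=0.000: state=(-0.670, 0.220)
step 1 (dt=0.02): k1=(-0.445, -0.013), k2=(-0.447, -0.013), k3=(-0.447, -0.013), k4=(-0.449, -0.014); state += dt/6·(k1+2k2+2k3+k4)
t=0.020: state=(-0.679, 0.220)
t=0.040: state=(-0.688, 0.219)
t=0.060: state=(-0.697, 0.219)
t=0.360: state=(-0.843, 0.213)
next step: t=0.380: state=(-0.854, 0.212) — v has crossed -0.85
linear interpolation between t=0.360 (-0.84327) and t=0.380 (-0.85352) → t≈0.373

t = 0.373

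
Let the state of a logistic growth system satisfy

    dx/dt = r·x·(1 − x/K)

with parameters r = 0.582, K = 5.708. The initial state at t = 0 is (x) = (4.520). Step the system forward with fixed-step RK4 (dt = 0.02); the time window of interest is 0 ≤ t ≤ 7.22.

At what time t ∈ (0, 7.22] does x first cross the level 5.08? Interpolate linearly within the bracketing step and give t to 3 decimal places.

t = 1.296

t=0.000: state=(4.520)
step 1 (dt=0.02): k1=(0.548), k2=(0.546), k3=(0.546), k4=(0.544); state += dt/6·(k1+2k2+2k3+k4)
t=0.020: state=(4.531)
t=0.040: state=(4.542)
t=0.060: state=(4.553)
continuing one RK4 step at a time; state shown every 25 steps (Δt=0.5):
t=0.500: state=(4.771)
t=1.000: state=(4.977)
t=1.280: state=(5.075)
next step: t=1.300: state=(5.081) — x has crossed 5.08
linear interpolation between t=1.280 (5.07477) and t=1.300 (5.08129) → t≈1.296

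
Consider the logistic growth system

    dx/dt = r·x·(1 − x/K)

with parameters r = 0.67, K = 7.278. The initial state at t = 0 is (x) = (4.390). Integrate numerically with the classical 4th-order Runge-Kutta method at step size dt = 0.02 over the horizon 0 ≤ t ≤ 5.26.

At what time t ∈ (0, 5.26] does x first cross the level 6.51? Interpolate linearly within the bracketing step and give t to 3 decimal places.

t = 2.565

t=0.000: state=(4.390)
step 1 (dt=0.02): k1=(1.167), k2=(1.166), k3=(1.166), k4=(1.164); state += dt/6·(k1+2k2+2k3+k4)
t=0.020: state=(4.413)
t=0.040: state=(4.437)
t=0.060: state=(4.460)
continuing one RK4 step at a time; state shown every 10 steps (Δt=0.2):
t=0.200: state=(4.620)
t=0.400: state=(4.842)
t=0.600: state=(5.054)
t=0.800: state=(5.255)
t=1.000: state=(5.445)
t=1.200: state=(5.623)
t=1.400: state=(5.788)
t=1.600: state=(5.940)
t=1.800: state=(6.080)
t=2.000: state=(6.209)
t=2.200: state=(6.325)
t=2.400: state=(6.431)
t=2.560: state=(6.508)
next step: t=2.580: state=(6.517) — x has crossed 6.51
linear interpolation between t=2.560 (6.50770) and t=2.580 (6.51688) → t≈2.565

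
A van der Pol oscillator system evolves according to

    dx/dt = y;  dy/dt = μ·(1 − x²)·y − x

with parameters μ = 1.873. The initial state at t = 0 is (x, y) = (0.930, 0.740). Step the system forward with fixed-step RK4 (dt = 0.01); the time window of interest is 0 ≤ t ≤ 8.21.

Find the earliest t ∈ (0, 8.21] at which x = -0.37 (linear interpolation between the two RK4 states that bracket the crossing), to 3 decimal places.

t=0.000: state=(0.930, 0.740)
step 1 (dt=0.01): k1=(0.740, -0.743), k2=(0.736, -0.757), k3=(0.736, -0.757), k4=(0.732, -0.771); state += dt/6·(k1+2k2+2k3+k4)
t=0.010: state=(0.937, 0.732)
t=0.020: state=(0.945, 0.725)
t=0.030: state=(0.952, 0.716)
continuing one RK4 step at a time; state shown every 50 steps (Δt=0.5):
t=0.500: state=(1.165, 0.159)
t=1.000: state=(1.101, -0.385)
t=1.500: state=(0.783, -0.929)
t=2.000: state=(0.050, -2.237)
t=2.160: state=(-0.365, -2.961)
next step: t=2.170: state=(-0.395, -3.005) — x has crossed -0.37
linear interpolation between t=2.160 (-0.36485) and t=2.170 (-0.39468) → t≈2.162

t = 2.162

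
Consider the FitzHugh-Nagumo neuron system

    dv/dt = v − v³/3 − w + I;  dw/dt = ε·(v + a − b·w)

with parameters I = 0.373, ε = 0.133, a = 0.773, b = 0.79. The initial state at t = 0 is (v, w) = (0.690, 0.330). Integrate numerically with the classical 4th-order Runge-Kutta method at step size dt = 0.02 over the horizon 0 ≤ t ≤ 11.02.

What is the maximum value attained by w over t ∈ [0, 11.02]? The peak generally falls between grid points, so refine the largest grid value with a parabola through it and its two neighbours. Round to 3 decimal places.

t=0.000: state=(0.690, 0.330)
step 1 (dt=0.02): k1=(0.623, 0.160), k2=(0.625, 0.161), k3=(0.625, 0.161), k4=(0.627, 0.161); state += dt/6·(k1+2k2+2k3+k4)
t=0.020: state=(0.703, 0.333)
t=0.040: state=(0.715, 0.336)
t=0.060: state=(0.728, 0.340)
continuing one RK4 step at a time; state shown every 25 steps (Δt=0.5):
t=0.500: state=(1.009, 0.418)
t=1.000: state=(1.279, 0.522)
t=1.500: state=(1.433, 0.634)
t=2.000: state=(1.483, 0.746)
t=2.500: state=(1.469, 0.854)
t=3.000: state=(1.421, 0.954)
t=3.500: state=(1.355, 1.045)
t=4.000: state=(1.276, 1.127)
t=4.500: state=(1.184, 1.199)
t=5.000: state=(1.079, 1.261)
t=5.500: state=(0.954, 1.313)
t=6.000: state=(0.799, 1.353)
t=6.500: state=(0.594, 1.379)
t=7.000: state=(0.299, 1.388)
t=7.500: state=(-0.164, 1.372)
t=8.000: state=(-0.870, 1.320)
t=8.500: state=(-1.591, 1.221)
t=9.000: state=(-1.917, 1.093)
t=9.500: state=(-1.973, 0.960)
t=10.000: state=(-1.952, 0.834)
t=10.500: state=(-1.914, 0.716)
t=11.000: state=(-1.873, 0.607)
t=11.020: state=(-1.871, 0.602)
largest grid value and its neighbours: w(6.940)=1.38792, w(6.960)=1.38795, w(6.980)=1.38794
parabola through these three points peaks at t≈6.965 with w≈1.38795

max w = 1.388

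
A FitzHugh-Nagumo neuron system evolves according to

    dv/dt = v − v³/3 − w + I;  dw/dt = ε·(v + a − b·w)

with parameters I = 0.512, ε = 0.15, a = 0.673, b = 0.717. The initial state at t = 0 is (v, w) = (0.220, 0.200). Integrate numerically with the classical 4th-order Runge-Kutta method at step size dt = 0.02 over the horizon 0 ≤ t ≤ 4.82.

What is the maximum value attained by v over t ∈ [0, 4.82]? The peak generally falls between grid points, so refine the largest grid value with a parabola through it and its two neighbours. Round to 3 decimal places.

t=0.000: state=(0.220, 0.200)
step 1 (dt=0.02): k1=(0.528, 0.112), k2=(0.532, 0.113), k3=(0.532, 0.113), k4=(0.536, 0.114); state += dt/6·(k1+2k2+2k3+k4)
t=0.020: state=(0.231, 0.202)
t=0.040: state=(0.241, 0.205)
t=0.060: state=(0.252, 0.207)
continuing one RK4 step at a time; state shown every 10 steps (Δt=0.2):
t=0.200: state=(0.334, 0.224)
t=0.400: state=(0.464, 0.251)
t=0.600: state=(0.610, 0.281)
t=0.800: state=(0.768, 0.316)
t=1.000: state=(0.932, 0.354)
t=1.200: state=(1.092, 0.397)
t=1.400: state=(1.238, 0.443)
t=1.600: state=(1.360, 0.492)
t=1.800: state=(1.454, 0.544)
t=2.000: state=(1.520, 0.596)
t=2.200: state=(1.562, 0.649)
t=2.400: state=(1.584, 0.702)
t=2.600: state=(1.591, 0.754)
t=2.800: state=(1.587, 0.805)
t=3.000: state=(1.576, 0.855)
t=3.200: state=(1.559, 0.903)
t=3.400: state=(1.538, 0.950)
t=3.600: state=(1.514, 0.995)
t=3.800: state=(1.488, 1.039)
t=4.000: state=(1.460, 1.080)
t=4.200: state=(1.430, 1.120)
t=4.400: state=(1.399, 1.158)
t=4.600: state=(1.366, 1.195)
t=4.800: state=(1.332, 1.229)
t=4.820: state=(1.329, 1.233)
largest grid value and its neighbours: v(2.600)=1.59088, v(2.620)=1.59096, v(2.640)=1.59093
parabola through these three points peaks at t≈2.625 with v≈1.59096

max v = 1.591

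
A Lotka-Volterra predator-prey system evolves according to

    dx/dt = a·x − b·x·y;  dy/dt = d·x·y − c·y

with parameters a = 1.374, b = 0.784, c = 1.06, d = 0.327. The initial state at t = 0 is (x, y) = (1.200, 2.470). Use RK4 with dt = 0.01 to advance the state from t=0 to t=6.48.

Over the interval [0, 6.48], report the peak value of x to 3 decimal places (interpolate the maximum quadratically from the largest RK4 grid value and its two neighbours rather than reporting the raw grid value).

max x = 7.356

t=0.000: state=(1.200, 2.470)
step 1 (dt=0.01): k1=(-0.675, -1.649), k2=(-0.665, -1.646), k3=(-0.665, -1.646), k4=(-0.656, -1.643); state += dt/6·(k1+2k2+2k3+k4)
t=0.010: state=(1.193, 2.454)
t=0.020: state=(1.187, 2.437)
t=0.030: state=(1.181, 2.421)
continuing one RK4 step at a time; state shown every 25 steps (Δt=0.25):
t=0.250: state=(1.084, 2.079)
t=0.500: state=(1.052, 1.740)
t=0.750: state=(1.086, 1.456)
t=1.000: state=(1.178, 1.225)
t=1.250: state=(1.331, 1.041)
t=1.500: state=(1.553, 0.898)
t=1.750: state=(1.856, 0.791)
t=2.000: state=(2.258, 0.718)
t=2.250: state=(2.779, 0.676)
t=2.500: state=(3.437, 0.668)
t=2.750: state=(4.240, 0.701)
t=3.000: state=(5.171, 0.789)
t=3.250: state=(6.152, 0.962)
t=3.500: state=(6.990, 1.265)
t=3.750: state=(7.356, 1.753)
t=4.000: state=(6.903, 2.424)
t=4.250: state=(5.643, 3.119)
t=4.500: state=(4.109, 3.563)
t=4.750: state=(2.847, 3.622)
t=5.000: state=(2.014, 3.380)
t=5.250: state=(1.519, 2.991)
t=5.500: state=(1.242, 2.566)
t=5.750: state=(1.102, 2.165)
t=6.000: state=(1.053, 1.813)
t=6.250: state=(1.073, 1.516)
t=6.480: state=(1.143, 1.291)
largest grid value and its neighbours: x(3.740)=7.35521, x(3.750)=7.35585, x(3.760)=7.35513
parabola through these three points peaks at t≈3.750 with x≈7.35585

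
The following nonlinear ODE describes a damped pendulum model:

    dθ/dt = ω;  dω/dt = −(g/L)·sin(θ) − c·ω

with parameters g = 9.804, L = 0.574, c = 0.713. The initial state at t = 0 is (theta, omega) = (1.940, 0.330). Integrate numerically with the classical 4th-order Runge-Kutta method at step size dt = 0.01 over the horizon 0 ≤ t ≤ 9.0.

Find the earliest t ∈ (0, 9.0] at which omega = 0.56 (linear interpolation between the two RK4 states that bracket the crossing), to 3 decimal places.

t=0.000: state=(1.940, 0.330)
step 1 (dt=0.01): k1=(0.330, -16.164), k2=(0.249, -16.097), k3=(0.250, -16.099), k4=(0.169, -16.034); state += dt/6·(k1+2k2+2k3+k4)
t=0.010: state=(1.942, 0.169)
t=0.020: state=(1.943, 0.009)
t=0.030: state=(1.943, -0.149)
continuing one RK4 step at a time; state shown every 50 steps (Δt=0.5):
t=0.500: state=(0.293, -5.895)
t=0.980: state=(-1.316, 0.444)
next step: t=0.990: state=(-1.310, 0.606) — omega has crossed 0.56
linear interpolation between t=0.980 (0.44431) and t=0.990 (0.60573) → t≈0.987

t = 0.987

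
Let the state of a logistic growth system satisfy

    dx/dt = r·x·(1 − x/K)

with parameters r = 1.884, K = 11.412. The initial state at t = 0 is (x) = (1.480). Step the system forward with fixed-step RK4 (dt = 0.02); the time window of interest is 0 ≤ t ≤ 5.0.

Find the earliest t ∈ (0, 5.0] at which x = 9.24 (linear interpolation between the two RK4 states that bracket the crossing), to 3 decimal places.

t = 1.779

t=0.000: state=(1.480)
step 1 (dt=0.02): k1=(2.427), k2=(2.460), k3=(2.461), k4=(2.495); state += dt/6·(k1+2k2+2k3+k4)
t=0.020: state=(1.529)
t=0.040: state=(1.580)
t=0.060: state=(1.632)
continuing one RK4 step at a time; state shown every 10 steps (Δt=0.2):
t=0.200: state=(2.036)
t=0.400: state=(2.744)
t=0.600: state=(3.603)
t=0.800: state=(4.589)
t=1.000: state=(5.650)
t=1.200: state=(6.714)
t=1.400: state=(7.711)
t=1.600: state=(8.585)
t=1.760: state=(9.176)
next step: t=1.780: state=(9.243) — x has crossed 9.24
linear interpolation between t=1.760 (9.17639) and t=1.780 (9.24335) → t≈1.779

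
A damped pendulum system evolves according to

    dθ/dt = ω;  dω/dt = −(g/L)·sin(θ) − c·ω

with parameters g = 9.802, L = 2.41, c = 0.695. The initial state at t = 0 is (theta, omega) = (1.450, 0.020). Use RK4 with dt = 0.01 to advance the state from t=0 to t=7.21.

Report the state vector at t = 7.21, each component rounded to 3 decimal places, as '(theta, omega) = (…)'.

(theta, omega) = (0.050, -0.223)

t=0.000: state=(1.450, 0.020)
step 1 (dt=0.01): k1=(0.020, -4.051), k2=(-0.000, -4.037), k3=(-0.000, -4.037), k4=(-0.020, -4.023); state += dt/6·(k1+2k2+2k3+k4)
t=0.010: state=(1.450, -0.020)
t=0.020: state=(1.450, -0.060)
t=0.030: state=(1.449, -0.100)
continuing one RK4 step at a time; state shown every 25 steps (Δt=0.25):
t=0.250: state=(1.336, -0.904)
t=0.500: state=(1.015, -1.621)
t=0.750: state=(0.552, -2.016)
t=1.000: state=(0.045, -1.959)
t=1.250: state=(-0.391, -1.472)
t=1.500: state=(-0.671, -0.750)
t=1.750: state=(-0.765, -0.005)
t=2.000: state=(-0.684, 0.622)
t=2.250: state=(-0.471, 1.036)
t=2.500: state=(-0.189, 1.171)
t=2.750: state=(0.090, 1.024)
t=3.000: state=(0.305, 0.668)
t=3.250: state=(0.417, 0.222)
t=3.500: state=(0.418, -0.199)
t=3.750: state=(0.326, -0.511)
t=4.000: state=(0.176, -0.663)
t=4.250: state=(0.010, -0.641)
t=4.500: state=(-0.132, -0.476)
t=4.750: state=(-0.222, -0.230)
t=5.000: state=(-0.246, 0.028)
t=5.250: state=(-0.212, 0.239)
t=5.500: state=(-0.134, 0.363)
t=5.750: state=(-0.039, 0.385)
t=6.000: state=(0.050, 0.315)
t=6.250: state=(0.114, 0.185)
t=6.500: state=(0.141, 0.034)
t=6.750: state=(0.132, -0.101)
t=7.000: state=(0.094, -0.192)
t=7.210: state=(0.050, -0.223)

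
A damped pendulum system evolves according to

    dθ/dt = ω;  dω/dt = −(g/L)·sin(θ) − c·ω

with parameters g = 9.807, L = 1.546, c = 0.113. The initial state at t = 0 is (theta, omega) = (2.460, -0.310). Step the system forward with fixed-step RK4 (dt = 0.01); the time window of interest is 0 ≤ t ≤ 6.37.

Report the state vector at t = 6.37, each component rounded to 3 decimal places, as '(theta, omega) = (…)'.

t=0.000: state=(2.460, -0.310)
step 1 (dt=0.01): k1=(-0.310, -3.962), k2=(-0.330, -3.967), k3=(-0.330, -3.967), k4=(-0.350, -3.973); state += dt/6·(k1+2k2+2k3+k4)
t=0.010: state=(2.457, -0.350)
t=0.020: state=(2.453, -0.389)
t=0.030: state=(2.449, -0.429)
continuing one RK4 step at a time; state shown every 25 steps (Δt=0.25):
t=0.250: state=(2.253, -1.380)
t=0.500: state=(1.745, -2.731)
t=0.750: state=(0.880, -4.130)
t=1.000: state=(-0.232, -4.495)
t=1.250: state=(-1.234, -3.337)
t=1.500: state=(-1.864, -1.706)
t=1.750: state=(-2.104, -0.250)
t=2.000: state=(-1.996, 1.123)
t=2.250: state=(-1.532, 2.603)
t=2.500: state=(-0.705, 3.914)
t=2.750: state=(0.328, 4.087)
t=3.000: state=(1.219, 2.887)
t=3.250: state=(1.738, 1.263)
t=3.500: state=(1.859, -0.282)
t=3.750: state=(1.599, -1.805)
t=4.000: state=(0.962, -3.240)
t=4.250: state=(0.044, -3.892)
t=4.500: state=(-0.864, -3.158)
t=4.750: state=(-1.469, -1.635)
t=5.000: state=(-1.676, -0.029)
t=5.250: state=(-1.488, 1.531)
t=5.500: state=(-0.921, 2.944)
t=5.750: state=(-0.078, 3.605)
t=6.000: state=(0.769, 2.968)
t=6.250: state=(1.338, 1.521)
t=6.370: state=(1.475, 0.754)

(theta, omega) = (1.475, 0.754)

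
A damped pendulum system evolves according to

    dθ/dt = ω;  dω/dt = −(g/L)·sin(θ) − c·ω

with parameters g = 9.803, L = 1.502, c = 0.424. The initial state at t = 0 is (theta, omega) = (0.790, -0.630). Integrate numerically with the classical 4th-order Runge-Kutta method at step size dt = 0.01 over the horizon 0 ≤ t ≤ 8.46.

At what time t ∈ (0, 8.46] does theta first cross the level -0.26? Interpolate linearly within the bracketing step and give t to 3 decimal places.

t = 0.697

t=0.000: state=(0.790, -0.630)
step 1 (dt=0.01): k1=(-0.630, -4.369), k2=(-0.652, -4.345), k3=(-0.652, -4.345), k4=(-0.673, -4.321); state += dt/6·(k1+2k2+2k3+k4)
t=0.010: state=(0.783, -0.673)
t=0.020: state=(0.777, -0.716)
t=0.030: state=(0.769, -0.759)
continuing one RK4 step at a time; state shown every 50 steps (Δt=0.5):
t=0.500: state=(0.079, -1.819)
t=0.690: state=(-0.249, -1.571)
next step: t=0.700: state=(-0.264, -1.547) — theta has crossed -0.26
linear interpolation between t=0.690 (-0.24877) and t=0.700 (-0.26436) → t≈0.697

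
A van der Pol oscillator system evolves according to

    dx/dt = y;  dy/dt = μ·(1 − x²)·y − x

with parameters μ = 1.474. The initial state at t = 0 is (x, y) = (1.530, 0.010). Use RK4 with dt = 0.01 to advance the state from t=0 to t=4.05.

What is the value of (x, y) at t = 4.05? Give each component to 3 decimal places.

(x, y) = (-1.448, 0.652)

t=0.000: state=(1.530, 0.010)
step 1 (dt=0.01): k1=(0.010, -1.550), k2=(0.002, -1.534), k3=(0.002, -1.535), k4=(-0.005, -1.519); state += dt/6·(k1+2k2+2k3+k4)
t=0.010: state=(1.530, -0.005)
t=0.020: state=(1.530, -0.020)
t=0.030: state=(1.530, -0.035)
continuing one RK4 step at a time; state shown every 20 steps (Δt=0.2):
t=0.200: state=(1.505, -0.246)
t=0.400: state=(1.437, -0.424)
t=0.600: state=(1.337, -0.567)
t=0.800: state=(1.210, -0.705)
t=1.000: state=(1.054, -0.866)
t=1.200: state=(0.860, -1.082)
t=1.400: state=(0.615, -1.393)
t=1.600: state=(0.293, -1.858)
t=1.800: state=(-0.141, -2.501)
t=2.000: state=(-0.705, -3.079)
t=2.200: state=(-1.316, -2.829)
t=2.400: state=(-1.766, -1.593)
t=2.600: state=(-1.965, -0.488)
t=2.800: state=(-2.000, 0.061)
t=3.000: state=(-1.962, 0.292)
t=3.200: state=(-1.891, 0.397)
t=3.400: state=(-1.805, 0.460)
t=3.600: state=(-1.708, 0.513)
t=3.800: state=(-1.600, 0.567)
t=4.000: state=(-1.480, 0.633)
t=4.050: state=(-1.448, 0.652)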